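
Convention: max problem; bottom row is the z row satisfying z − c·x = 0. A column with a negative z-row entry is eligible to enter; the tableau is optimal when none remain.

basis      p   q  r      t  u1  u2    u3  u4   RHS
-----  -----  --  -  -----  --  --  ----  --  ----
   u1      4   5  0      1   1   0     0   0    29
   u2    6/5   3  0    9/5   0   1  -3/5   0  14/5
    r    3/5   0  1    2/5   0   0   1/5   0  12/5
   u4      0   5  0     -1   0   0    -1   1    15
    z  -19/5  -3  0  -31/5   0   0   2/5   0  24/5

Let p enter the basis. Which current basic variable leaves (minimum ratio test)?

Column p entries and ratios — u1: 29/4 = 29/4; u2: (14/5)/(6/5) = 7/3; r: (12/5)/(3/5) = 4; u4: 0 ≤ 0, skip.
Smallest ratio is 7/3 in the row of u2, so u2 leaves.

u2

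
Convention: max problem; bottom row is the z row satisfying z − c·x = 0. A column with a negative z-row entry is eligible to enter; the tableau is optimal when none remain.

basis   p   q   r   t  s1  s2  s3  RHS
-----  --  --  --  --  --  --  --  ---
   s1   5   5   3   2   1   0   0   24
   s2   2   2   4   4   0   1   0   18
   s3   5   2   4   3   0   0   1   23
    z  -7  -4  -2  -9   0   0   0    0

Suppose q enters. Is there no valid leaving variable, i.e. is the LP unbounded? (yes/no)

no

Column q has positive entries in row(s) 1, 2, 3, so the ratio test bounds it — not unbounded.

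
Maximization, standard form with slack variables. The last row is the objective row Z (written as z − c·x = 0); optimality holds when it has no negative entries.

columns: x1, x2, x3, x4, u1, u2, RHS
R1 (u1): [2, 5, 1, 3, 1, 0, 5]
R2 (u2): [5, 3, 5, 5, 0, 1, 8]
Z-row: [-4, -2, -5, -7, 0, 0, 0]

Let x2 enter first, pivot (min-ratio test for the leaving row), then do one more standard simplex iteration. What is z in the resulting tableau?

Ratio test on column x2 — row 1: 5/5 = 1; row 2: 8/3 = 8/3. Minimum is 1 at row 1 (u1 leaves); pivot element 5.
Pivot on row 1; the Z-row RHS becomes 0 − (-2)·1 = 2.
Next entering variable (most negative Z-row entry -29/5): x4.
Ratio test on column x4 — row 1: 1/(3/5) = 5/3; row 2: 5/(16/5) = 25/16. Minimum is 25/16 at row 2 (u2 leaves); pivot element 16/5.
After the second pivot the Z-row RHS is 2 − (-29/5)·(25/16) = 177/16.

177/16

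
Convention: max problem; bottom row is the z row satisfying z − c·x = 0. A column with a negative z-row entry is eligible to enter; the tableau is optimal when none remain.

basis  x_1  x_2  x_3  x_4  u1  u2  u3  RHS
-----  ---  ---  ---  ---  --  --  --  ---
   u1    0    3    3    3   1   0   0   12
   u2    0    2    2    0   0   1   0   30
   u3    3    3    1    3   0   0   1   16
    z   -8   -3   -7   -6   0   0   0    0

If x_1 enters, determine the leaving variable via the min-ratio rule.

Column x_1 entries and ratios — u1: 0 ≤ 0, skip; u2: 0 ≤ 0, skip; u3: 16/3 = 16/3.
Smallest ratio is 16/3 in the row of u3, so u3 leaves.

u3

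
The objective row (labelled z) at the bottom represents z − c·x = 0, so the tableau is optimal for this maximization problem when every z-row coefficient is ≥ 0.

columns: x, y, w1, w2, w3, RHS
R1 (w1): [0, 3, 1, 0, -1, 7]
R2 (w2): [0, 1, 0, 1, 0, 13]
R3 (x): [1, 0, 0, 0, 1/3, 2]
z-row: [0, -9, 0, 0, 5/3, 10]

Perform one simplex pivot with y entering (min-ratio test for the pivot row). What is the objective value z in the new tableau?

31

Ratio test on column y — row 1: 7/3 = 7/3; row 2: 13/1 = 13; row 3: entry 0 ≤ 0. Minimum is 7/3 at row 1 (w1 leaves); pivot element 3.
Pivot on row 1; the z-row RHS becomes 10 − (-9)·(7/3) = 31.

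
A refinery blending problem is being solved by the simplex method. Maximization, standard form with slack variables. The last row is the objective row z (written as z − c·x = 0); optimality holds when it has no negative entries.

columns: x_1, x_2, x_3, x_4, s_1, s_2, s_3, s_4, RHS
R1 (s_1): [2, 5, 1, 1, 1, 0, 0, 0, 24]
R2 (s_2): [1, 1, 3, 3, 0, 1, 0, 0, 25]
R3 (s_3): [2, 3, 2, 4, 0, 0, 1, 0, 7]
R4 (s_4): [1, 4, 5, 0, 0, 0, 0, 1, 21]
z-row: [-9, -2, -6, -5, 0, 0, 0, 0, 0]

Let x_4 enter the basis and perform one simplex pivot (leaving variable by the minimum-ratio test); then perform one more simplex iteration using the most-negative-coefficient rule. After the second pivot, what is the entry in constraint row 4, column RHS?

Ratio test on column x_4 — row 1: 24/1 = 24; row 2: 25/3 = 25/3; row 3: 7/4 = 7/4; row 4: entry 0 ≤ 0. Minimum is 7/4 at row 3 (s_3 leaves); pivot element 4.
Divide row 3 by 4; eliminate column x_4 from the other rows.
Second iteration: most negative z-row entry is -13/2 in column x_1, so x_1 enters.
Ratio test on column x_1 — row 1: (89/4)/(3/2) = 89/6; row 2: entry -1/2 ≤ 0; row 3: (7/4)/(1/2) = 7/2; row 4: 21/1 = 21. Minimum is 7/2 at row 3 (x_4 leaves); pivot element 1/2.
Divide row 3 by 1/2; eliminate column x_1 from the other rows.
After both pivots, the entry at constraint row 4, column RHS is 35/2.

35/2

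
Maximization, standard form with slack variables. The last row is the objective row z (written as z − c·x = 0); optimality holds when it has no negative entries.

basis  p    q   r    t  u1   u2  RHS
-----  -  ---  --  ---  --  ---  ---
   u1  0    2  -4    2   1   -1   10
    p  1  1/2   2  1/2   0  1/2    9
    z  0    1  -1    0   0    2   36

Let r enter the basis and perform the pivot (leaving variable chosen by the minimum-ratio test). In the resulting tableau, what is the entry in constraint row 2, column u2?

1/4

Ratio test on column r — row 1: entry -4 ≤ 0; row 2: 9/2 = 9/2. Minimum is 9/2 at row 2 (p leaves); pivot element 2.
Divide row 2 by 2; eliminate column r from the other rows.
In the new row 2, the u2 entry is the old entry divided by the pivot: (1/2)/2 = 1/4.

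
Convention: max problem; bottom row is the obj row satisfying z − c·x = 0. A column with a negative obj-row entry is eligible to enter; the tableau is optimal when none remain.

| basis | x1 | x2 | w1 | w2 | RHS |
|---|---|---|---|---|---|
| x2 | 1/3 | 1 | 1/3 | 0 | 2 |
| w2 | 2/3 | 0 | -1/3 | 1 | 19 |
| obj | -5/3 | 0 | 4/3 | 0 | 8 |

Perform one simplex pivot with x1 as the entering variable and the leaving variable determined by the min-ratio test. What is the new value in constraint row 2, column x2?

-2

Ratio test on column x1 — row 1: 2/(1/3) = 6; row 2: 19/(2/3) = 57/2. Minimum is 6 at row 1 (x2 leaves); pivot element 1/3.
Divide row 1 by 1/3; eliminate column x1 from the other rows.
Row 2 update in column x2: 0 − (2/3)·3 = -2.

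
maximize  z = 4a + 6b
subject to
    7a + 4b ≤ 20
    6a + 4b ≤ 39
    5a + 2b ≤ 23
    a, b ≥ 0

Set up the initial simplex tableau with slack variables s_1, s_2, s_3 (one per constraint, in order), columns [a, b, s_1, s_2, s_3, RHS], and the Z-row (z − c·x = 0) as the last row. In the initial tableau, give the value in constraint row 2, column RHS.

The RHS of constraint 2 is b_2 = 39.

39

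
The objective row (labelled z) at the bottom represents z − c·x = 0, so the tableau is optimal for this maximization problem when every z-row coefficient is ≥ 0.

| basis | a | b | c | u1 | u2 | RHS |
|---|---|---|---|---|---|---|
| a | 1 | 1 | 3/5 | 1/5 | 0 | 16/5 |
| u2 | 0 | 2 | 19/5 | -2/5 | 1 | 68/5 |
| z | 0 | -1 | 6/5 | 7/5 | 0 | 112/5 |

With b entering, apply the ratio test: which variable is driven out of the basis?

Column b entries and ratios — a: (16/5)/1 = 16/5; u2: (68/5)/2 = 34/5.
Smallest ratio is 16/5 in the row of a, so a leaves.

a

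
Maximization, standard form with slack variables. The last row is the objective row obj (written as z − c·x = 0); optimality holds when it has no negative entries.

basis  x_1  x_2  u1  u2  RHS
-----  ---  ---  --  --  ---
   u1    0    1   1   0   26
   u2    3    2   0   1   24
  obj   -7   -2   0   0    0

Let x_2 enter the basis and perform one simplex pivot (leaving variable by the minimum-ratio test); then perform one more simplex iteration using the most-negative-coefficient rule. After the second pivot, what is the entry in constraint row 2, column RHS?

8

Ratio test on column x_2 — row 1: 26/1 = 26; row 2: 24/2 = 12. Minimum is 12 at row 2 (u2 leaves); pivot element 2.
Divide row 2 by 2; eliminate column x_2 from the other rows.
Second iteration: most negative obj-row entry is -4 in column x_1, so x_1 enters.
Ratio test on column x_1 — row 1: entry -3/2 ≤ 0; row 2: 12/(3/2) = 8. Minimum is 8 at row 2 (x_2 leaves); pivot element 3/2.
Divide row 2 by 3/2; eliminate column x_1 from the other rows.
After both pivots, the entry at constraint row 2, column RHS is 8.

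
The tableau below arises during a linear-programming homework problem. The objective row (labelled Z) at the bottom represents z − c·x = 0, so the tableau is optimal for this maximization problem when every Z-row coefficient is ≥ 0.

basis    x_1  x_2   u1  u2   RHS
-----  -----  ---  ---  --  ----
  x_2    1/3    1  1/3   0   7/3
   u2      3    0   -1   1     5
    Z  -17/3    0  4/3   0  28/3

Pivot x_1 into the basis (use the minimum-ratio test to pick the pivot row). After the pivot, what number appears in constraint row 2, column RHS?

5/3

Ratio test on column x_1 — row 1: (7/3)/(1/3) = 7; row 2: 5/3 = 5/3. Minimum is 5/3 at row 2 (u2 leaves); pivot element 3.
Divide row 2 by 3; eliminate column x_1 from the other rows.
In the new row 2, the RHS entry is the old entry divided by the pivot: 5/3 = 5/3.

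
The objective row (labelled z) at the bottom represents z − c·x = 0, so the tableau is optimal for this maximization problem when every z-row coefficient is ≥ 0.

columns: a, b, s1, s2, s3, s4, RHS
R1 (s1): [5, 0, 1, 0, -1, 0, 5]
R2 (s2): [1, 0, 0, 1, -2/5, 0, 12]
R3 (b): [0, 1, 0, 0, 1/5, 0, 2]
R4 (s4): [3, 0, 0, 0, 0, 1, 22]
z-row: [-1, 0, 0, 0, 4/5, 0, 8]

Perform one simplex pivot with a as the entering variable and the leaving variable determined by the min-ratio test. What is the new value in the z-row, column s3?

Ratio test on column a — row 1: 5/5 = 1; row 2: 12/1 = 12; row 3: entry 0 ≤ 0; row 4: 22/3 = 22/3. Minimum is 1 at row 1 (s1 leaves); pivot element 5.
Divide row 1 by 5; eliminate column a from the other rows.
z-row update in column s3: 4/5 − (-1)·(-1/5) = 3/5.

3/5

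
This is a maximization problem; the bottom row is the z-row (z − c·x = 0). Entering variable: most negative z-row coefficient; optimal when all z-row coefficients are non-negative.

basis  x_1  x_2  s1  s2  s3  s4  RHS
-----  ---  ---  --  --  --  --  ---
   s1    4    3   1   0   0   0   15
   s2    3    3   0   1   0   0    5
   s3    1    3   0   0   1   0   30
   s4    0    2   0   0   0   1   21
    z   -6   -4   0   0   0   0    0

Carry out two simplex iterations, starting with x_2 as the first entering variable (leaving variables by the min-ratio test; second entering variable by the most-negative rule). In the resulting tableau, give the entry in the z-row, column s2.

2

Ratio test on column x_2 — row 1: 15/3 = 5; row 2: 5/3 = 5/3; row 3: 30/3 = 10; row 4: 21/2 = 21/2. Minimum is 5/3 at row 2 (s2 leaves); pivot element 3.
Divide row 2 by 3; eliminate column x_2 from the other rows.
Second iteration: most negative z-row entry is -2 in column x_1, so x_1 enters.
Ratio test on column x_1 — row 1: 10/1 = 10; row 2: (5/3)/1 = 5/3; row 3: entry -2 ≤ 0; row 4: entry -2 ≤ 0. Minimum is 5/3 at row 2 (x_2 leaves); pivot element 1.
Divide row 2 by 1; eliminate column x_1 from the other rows.
After both pivots, the entry at the z-row, column s2 is 2.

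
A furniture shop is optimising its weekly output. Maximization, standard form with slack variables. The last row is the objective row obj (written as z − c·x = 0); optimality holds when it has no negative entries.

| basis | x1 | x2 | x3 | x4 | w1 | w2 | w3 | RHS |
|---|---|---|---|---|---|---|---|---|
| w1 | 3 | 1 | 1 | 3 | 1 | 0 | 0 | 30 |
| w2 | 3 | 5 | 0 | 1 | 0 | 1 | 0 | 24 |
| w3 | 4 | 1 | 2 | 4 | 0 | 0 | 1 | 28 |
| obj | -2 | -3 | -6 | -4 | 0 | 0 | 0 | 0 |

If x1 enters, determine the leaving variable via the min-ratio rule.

w3

Column x1 entries and ratios — w1: 30/3 = 10; w2: 24/3 = 8; w3: 28/4 = 7.
Smallest ratio is 7 in the row of w3, so w3 leaves.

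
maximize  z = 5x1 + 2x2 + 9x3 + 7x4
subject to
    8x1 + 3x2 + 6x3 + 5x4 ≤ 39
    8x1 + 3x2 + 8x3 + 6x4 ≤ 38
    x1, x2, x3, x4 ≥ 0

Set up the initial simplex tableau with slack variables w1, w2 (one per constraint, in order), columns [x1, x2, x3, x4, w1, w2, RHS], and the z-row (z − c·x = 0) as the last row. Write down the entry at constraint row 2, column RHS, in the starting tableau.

The RHS of constraint 2 is b_2 = 38.

38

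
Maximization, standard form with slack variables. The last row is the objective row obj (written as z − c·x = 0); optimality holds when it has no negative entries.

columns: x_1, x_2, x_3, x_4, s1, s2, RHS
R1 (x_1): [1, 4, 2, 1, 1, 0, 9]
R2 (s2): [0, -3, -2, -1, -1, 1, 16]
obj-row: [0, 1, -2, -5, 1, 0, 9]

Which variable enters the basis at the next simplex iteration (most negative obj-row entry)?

Negative obj-row entries: x_3: -2, x_4: -5.
The most negative is -5 in column x_4, so x_4 enters.

x_4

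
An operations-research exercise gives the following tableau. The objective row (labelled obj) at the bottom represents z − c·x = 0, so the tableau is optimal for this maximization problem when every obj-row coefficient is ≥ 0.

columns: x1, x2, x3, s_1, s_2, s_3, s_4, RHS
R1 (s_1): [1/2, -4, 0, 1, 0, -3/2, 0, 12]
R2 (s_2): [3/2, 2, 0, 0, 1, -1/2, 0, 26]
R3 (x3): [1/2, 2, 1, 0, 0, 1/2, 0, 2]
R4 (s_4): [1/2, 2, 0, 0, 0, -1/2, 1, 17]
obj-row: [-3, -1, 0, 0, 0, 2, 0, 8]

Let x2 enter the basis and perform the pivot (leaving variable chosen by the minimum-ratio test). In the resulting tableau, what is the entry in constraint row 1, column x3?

Ratio test on column x2 — row 1: entry -4 ≤ 0; row 2: 26/2 = 13; row 3: 2/2 = 1; row 4: 17/2 = 17/2. Minimum is 1 at row 3 (x3 leaves); pivot element 2.
Divide row 3 by 2; eliminate column x2 from the other rows.
Row 1 update in column x3: 0 − (-4)·(1/2) = 2.

2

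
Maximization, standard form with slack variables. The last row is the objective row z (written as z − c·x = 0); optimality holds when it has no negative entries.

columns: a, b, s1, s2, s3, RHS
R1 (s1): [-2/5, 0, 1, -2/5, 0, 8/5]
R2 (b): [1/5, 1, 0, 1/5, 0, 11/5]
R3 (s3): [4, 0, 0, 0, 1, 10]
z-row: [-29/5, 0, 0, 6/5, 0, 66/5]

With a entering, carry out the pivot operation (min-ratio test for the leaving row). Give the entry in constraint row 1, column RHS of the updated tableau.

Ratio test on column a — row 1: entry -2/5 ≤ 0; row 2: (11/5)/(1/5) = 11; row 3: 10/4 = 5/2. Minimum is 5/2 at row 3 (s3 leaves); pivot element 4.
Divide row 3 by 4; eliminate column a from the other rows.
Row 1 update in column RHS: 8/5 − (-2/5)·(5/2) = 13/5.

13/5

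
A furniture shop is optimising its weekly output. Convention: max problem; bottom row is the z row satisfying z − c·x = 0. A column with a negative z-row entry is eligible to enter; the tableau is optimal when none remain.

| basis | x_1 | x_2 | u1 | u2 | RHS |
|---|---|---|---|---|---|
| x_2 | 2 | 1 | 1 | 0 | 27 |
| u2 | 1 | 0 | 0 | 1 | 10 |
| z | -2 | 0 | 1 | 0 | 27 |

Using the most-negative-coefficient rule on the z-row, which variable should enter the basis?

Negative z-row entries: x_1: -2.
The most negative is -2 in column x_1, so x_1 enters.

x_1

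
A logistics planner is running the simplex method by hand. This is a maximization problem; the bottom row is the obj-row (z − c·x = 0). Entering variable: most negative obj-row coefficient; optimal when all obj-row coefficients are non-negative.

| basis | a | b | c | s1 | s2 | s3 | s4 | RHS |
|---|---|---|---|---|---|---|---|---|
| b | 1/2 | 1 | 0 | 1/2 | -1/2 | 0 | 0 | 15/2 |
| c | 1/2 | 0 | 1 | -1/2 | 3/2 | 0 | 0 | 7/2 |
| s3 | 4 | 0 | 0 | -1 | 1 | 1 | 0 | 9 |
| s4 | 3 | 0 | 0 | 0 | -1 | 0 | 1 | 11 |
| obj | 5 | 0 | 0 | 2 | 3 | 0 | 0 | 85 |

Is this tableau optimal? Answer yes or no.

yes

Every obj-row coefficient is ≥ 0, so the tableau is optimal.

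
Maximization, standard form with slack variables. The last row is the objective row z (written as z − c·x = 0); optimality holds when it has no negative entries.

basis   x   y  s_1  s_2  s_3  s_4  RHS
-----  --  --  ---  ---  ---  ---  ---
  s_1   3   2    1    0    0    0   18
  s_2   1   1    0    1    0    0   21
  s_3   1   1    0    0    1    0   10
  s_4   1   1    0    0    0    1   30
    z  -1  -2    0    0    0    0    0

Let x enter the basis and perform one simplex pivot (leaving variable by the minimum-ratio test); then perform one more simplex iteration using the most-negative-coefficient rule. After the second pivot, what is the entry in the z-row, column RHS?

18

Ratio test on column x — row 1: 18/3 = 6; row 2: 21/1 = 21; row 3: 10/1 = 10; row 4: 30/1 = 30. Minimum is 6 at row 1 (s_1 leaves); pivot element 3.
Divide row 1 by 3; eliminate column x from the other rows.
Second iteration: most negative z-row entry is -4/3 in column y, so y enters.
Ratio test on column y — row 1: 6/(2/3) = 9; row 2: 15/(1/3) = 45; row 3: 4/(1/3) = 12; row 4: 24/(1/3) = 72. Minimum is 9 at row 1 (x leaves); pivot element 2/3.
Divide row 1 by 2/3; eliminate column y from the other rows.
After both pivots, the entry at the z-row, column RHS is 18.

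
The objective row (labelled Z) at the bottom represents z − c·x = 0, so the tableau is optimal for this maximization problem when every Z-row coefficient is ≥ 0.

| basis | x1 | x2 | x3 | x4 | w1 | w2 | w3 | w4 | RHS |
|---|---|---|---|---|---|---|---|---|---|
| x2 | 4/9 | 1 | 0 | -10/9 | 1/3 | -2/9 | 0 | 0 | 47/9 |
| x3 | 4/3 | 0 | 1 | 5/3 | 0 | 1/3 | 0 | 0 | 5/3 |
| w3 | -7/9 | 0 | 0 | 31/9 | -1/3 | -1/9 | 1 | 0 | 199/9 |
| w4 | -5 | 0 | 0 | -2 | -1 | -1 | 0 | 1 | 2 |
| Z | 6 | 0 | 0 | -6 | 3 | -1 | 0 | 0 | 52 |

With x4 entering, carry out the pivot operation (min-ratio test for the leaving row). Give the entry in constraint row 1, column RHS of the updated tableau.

Ratio test on column x4 — row 1: entry -10/9 ≤ 0; row 2: (5/3)/(5/3) = 1; row 3: (199/9)/(31/9) = 199/31; row 4: entry -2 ≤ 0. Minimum is 1 at row 2 (x3 leaves); pivot element 5/3.
Divide row 2 by 5/3; eliminate column x4 from the other rows.
Row 1 update in column RHS: 47/9 − (-10/9)·1 = 19/3.

19/3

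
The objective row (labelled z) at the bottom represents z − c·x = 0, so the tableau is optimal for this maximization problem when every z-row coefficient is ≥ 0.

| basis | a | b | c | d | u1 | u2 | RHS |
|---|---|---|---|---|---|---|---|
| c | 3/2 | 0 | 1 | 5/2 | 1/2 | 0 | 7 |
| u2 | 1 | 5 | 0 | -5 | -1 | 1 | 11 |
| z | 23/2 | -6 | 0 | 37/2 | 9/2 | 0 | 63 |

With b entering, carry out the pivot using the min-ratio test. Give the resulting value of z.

Ratio test on column b — row 1: entry 0 ≤ 0; row 2: 11/5 = 11/5. Minimum is 11/5 at row 2 (u2 leaves); pivot element 5.
Pivot on row 2; the z-row RHS becomes 63 − (-6)·(11/5) = 381/5.

381/5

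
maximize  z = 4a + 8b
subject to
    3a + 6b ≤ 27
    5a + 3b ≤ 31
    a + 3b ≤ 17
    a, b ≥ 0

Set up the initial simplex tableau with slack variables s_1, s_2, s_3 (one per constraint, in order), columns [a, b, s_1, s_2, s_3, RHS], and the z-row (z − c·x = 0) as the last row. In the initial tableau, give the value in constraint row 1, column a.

Constraint 1 has coefficient 3 on a.

3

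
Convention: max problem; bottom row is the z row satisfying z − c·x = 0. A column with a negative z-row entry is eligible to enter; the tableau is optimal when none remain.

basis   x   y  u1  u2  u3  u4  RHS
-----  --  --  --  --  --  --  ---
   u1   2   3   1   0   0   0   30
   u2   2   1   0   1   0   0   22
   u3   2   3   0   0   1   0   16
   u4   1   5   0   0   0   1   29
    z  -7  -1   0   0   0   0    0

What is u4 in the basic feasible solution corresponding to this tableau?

u4 is basic (row 4); its value is the RHS of that row, 29.

29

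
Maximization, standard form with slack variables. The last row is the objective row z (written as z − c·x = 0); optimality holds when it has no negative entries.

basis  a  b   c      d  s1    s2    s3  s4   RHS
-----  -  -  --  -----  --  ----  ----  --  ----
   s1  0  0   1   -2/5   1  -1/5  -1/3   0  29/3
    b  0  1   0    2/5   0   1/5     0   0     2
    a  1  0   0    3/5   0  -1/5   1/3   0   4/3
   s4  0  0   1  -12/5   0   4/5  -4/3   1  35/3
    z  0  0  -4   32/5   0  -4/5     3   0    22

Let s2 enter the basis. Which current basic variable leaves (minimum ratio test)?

Column s2 entries and ratios — s1: -1/5 ≤ 0, skip; b: 2/(1/5) = 10; a: -1/5 ≤ 0, skip; s4: (35/3)/(4/5) = 175/12.
Smallest ratio is 10 in the row of b, so b leaves.

b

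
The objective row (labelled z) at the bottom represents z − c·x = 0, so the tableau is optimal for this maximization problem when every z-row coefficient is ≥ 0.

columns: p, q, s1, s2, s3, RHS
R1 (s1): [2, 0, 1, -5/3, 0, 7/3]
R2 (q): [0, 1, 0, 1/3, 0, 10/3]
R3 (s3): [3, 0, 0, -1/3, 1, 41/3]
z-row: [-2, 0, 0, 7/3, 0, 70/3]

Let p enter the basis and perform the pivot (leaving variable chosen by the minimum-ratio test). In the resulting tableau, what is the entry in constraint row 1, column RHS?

Ratio test on column p — row 1: (7/3)/2 = 7/6; row 2: entry 0 ≤ 0; row 3: (41/3)/3 = 41/9. Minimum is 7/6 at row 1 (s1 leaves); pivot element 2.
Divide row 1 by 2; eliminate column p from the other rows.
In the new row 1, the RHS entry is the old entry divided by the pivot: (7/3)/2 = 7/6.

7/6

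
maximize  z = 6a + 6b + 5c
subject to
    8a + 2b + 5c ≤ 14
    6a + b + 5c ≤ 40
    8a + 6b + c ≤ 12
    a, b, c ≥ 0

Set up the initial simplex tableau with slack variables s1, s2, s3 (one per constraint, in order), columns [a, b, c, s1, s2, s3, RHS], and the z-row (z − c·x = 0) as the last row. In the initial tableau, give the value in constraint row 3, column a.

Constraint 3 has coefficient 8 on a.

8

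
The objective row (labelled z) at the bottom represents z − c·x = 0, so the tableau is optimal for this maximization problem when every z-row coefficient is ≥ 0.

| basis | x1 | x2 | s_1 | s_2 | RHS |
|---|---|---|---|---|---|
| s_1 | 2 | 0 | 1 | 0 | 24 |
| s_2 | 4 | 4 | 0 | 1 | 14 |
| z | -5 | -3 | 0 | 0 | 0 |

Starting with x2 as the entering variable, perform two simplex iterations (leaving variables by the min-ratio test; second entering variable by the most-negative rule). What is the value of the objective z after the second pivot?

Ratio test on column x2 — row 1: entry 0 ≤ 0; row 2: 14/4 = 7/2. Minimum is 7/2 at row 2 (s_2 leaves); pivot element 4.
Pivot on row 2; the z-row RHS becomes 0 − (-3)·(7/2) = 21/2.
Next entering variable (most negative z-row entry -2): x1.
Ratio test on column x1 — row 1: 24/2 = 12; row 2: (7/2)/1 = 7/2. Minimum is 7/2 at row 2 (x2 leaves); pivot element 1.
After the second pivot the z-row RHS is 21/2 − (-2)·(7/2) = 35/2.

35/2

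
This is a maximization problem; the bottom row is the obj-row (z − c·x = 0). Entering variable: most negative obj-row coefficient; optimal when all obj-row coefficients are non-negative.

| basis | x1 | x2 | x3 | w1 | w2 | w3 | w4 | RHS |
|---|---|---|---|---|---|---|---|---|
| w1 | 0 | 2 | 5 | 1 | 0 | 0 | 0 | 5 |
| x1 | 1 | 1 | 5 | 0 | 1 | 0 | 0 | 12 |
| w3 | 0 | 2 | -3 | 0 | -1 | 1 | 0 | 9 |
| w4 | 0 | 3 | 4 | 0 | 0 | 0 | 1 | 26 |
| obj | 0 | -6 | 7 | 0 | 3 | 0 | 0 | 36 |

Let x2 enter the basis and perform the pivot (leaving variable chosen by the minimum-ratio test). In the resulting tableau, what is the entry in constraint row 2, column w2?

Ratio test on column x2 — row 1: 5/2 = 5/2; row 2: 12/1 = 12; row 3: 9/2 = 9/2; row 4: 26/3 = 26/3. Minimum is 5/2 at row 1 (w1 leaves); pivot element 2.
Divide row 1 by 2; eliminate column x2 from the other rows.
Row 2 update in column w2: 1 − 1·0 = 1.

1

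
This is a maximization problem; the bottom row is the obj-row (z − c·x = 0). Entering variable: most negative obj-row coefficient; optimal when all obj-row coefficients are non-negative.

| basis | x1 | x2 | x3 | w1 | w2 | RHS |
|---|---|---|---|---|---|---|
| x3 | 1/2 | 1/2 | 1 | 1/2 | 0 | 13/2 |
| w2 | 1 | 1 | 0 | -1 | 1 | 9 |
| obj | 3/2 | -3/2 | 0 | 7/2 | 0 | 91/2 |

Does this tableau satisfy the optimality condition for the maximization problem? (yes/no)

no

The obj-row has a negative entry -3/2 in column x2, so it is not optimal.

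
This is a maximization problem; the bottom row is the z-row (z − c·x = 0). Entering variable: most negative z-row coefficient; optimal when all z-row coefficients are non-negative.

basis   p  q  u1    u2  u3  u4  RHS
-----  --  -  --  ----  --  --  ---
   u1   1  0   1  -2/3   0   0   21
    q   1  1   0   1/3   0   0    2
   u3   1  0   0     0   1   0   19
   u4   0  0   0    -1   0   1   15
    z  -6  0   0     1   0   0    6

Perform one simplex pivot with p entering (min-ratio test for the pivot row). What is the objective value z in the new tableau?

18

Ratio test on column p — row 1: 21/1 = 21; row 2: 2/1 = 2; row 3: 19/1 = 19; row 4: entry 0 ≤ 0. Minimum is 2 at row 2 (q leaves); pivot element 1.
Pivot on row 2; the z-row RHS becomes 6 − (-6)·2 = 18.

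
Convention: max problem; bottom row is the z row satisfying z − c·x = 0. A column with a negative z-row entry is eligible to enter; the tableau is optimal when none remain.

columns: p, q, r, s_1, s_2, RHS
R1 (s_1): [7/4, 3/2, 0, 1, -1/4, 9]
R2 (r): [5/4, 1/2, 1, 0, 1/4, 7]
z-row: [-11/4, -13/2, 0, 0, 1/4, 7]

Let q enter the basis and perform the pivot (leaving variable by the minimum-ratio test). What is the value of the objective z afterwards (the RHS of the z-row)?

Ratio test on column q — row 1: 9/(3/2) = 6; row 2: 7/(1/2) = 14. Minimum is 6 at row 1 (s_1 leaves); pivot element 3/2.
Pivot on row 1; the z-row RHS becomes 7 − (-13/2)·6 = 46.

46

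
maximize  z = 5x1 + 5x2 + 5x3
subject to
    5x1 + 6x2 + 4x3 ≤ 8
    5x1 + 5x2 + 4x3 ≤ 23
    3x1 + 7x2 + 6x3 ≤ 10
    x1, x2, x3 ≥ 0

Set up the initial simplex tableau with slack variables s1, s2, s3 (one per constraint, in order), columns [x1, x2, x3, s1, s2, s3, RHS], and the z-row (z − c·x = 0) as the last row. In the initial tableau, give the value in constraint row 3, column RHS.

The RHS of constraint 3 is b_3 = 10.

10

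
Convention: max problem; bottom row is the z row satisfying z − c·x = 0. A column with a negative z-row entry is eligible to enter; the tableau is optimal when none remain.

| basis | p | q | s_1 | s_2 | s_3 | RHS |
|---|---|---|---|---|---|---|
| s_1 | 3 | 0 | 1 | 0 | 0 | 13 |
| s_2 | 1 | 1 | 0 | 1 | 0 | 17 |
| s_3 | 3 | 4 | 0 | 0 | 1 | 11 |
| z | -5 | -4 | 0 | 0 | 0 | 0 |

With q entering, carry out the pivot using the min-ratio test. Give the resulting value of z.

Ratio test on column q — row 1: entry 0 ≤ 0; row 2: 17/1 = 17; row 3: 11/4 = 11/4. Minimum is 11/4 at row 3 (s_3 leaves); pivot element 4.
Pivot on row 3; the z-row RHS becomes 0 − (-4)·(11/4) = 11.

11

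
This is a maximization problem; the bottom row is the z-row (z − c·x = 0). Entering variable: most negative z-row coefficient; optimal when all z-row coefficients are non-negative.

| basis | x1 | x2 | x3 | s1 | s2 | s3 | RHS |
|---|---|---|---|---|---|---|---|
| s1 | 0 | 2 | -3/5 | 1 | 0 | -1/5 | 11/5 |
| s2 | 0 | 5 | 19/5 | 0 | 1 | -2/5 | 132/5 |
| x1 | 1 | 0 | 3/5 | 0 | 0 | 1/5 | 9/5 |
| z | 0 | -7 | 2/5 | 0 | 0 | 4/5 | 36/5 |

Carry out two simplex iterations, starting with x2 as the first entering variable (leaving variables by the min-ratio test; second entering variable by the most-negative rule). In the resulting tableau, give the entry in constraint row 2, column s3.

Ratio test on column x2 — row 1: (11/5)/2 = 11/10; row 2: (132/5)/5 = 132/25; row 3: entry 0 ≤ 0. Minimum is 11/10 at row 1 (s1 leaves); pivot element 2.
Divide row 1 by 2; eliminate column x2 from the other rows.
Second iteration: most negative z-row entry is -17/10 in column x3, so x3 enters.
Ratio test on column x3 — row 1: entry -3/10 ≤ 0; row 2: (209/10)/(53/10) = 209/53; row 3: (9/5)/(3/5) = 3. Minimum is 3 at row 3 (x1 leaves); pivot element 3/5.
Divide row 3 by 3/5; eliminate column x3 from the other rows.
After both pivots, the entry at constraint row 2, column s3 is -5/3.

-5/3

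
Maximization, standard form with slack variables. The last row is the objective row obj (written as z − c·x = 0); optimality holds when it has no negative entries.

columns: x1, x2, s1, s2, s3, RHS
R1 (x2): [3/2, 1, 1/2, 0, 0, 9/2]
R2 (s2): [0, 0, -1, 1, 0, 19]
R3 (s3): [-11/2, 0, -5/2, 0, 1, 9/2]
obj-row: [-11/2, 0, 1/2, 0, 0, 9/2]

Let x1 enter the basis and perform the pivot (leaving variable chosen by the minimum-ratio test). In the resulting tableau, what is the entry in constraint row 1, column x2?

2/3

Ratio test on column x1 — row 1: (9/2)/(3/2) = 3; row 2: entry 0 ≤ 0; row 3: entry -11/2 ≤ 0. Minimum is 3 at row 1 (x2 leaves); pivot element 3/2.
Divide row 1 by 3/2; eliminate column x1 from the other rows.
In the new row 1, the x2 entry is the old entry divided by the pivot: 1/(3/2) = 2/3.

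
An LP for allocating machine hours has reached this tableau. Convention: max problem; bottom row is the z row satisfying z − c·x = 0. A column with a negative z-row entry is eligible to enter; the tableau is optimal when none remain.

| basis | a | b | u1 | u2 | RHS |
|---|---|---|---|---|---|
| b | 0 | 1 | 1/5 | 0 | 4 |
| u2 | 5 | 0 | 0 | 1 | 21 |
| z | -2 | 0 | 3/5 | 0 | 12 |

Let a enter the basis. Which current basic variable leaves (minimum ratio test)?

u2

Column a entries and ratios — b: 0 ≤ 0, skip; u2: 21/5 = 21/5.
Smallest ratio is 21/5 in the row of u2, so u2 leaves.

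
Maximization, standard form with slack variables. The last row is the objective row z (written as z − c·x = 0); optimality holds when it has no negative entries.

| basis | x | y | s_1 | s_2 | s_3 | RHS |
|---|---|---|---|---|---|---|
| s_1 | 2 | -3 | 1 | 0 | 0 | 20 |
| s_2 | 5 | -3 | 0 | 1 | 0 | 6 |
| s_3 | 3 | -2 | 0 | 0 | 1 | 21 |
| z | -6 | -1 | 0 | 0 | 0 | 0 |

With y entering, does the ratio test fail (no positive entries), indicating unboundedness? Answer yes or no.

Every constraint-row entry in column y is ≤ 0, so increasing y is unbounded.

yes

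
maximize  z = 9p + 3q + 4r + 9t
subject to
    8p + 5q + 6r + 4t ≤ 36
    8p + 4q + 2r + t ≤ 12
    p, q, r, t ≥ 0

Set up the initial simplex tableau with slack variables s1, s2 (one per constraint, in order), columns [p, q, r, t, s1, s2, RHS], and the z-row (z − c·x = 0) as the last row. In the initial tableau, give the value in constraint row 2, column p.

Constraint 2 has coefficient 8 on p.

8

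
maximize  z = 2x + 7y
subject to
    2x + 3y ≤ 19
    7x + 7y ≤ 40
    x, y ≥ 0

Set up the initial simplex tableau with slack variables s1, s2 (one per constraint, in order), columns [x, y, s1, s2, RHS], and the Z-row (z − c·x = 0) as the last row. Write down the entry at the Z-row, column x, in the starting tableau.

-2

The Z-row carries the negated objective coefficients: the x entry is -2.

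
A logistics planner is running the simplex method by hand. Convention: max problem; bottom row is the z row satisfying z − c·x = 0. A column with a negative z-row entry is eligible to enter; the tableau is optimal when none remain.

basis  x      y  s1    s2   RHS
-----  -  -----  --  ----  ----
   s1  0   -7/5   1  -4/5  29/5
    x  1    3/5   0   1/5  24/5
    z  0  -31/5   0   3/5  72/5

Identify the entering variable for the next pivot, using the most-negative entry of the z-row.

y

Negative z-row entries: y: -31/5.
The most negative is -31/5 in column y, so y enters.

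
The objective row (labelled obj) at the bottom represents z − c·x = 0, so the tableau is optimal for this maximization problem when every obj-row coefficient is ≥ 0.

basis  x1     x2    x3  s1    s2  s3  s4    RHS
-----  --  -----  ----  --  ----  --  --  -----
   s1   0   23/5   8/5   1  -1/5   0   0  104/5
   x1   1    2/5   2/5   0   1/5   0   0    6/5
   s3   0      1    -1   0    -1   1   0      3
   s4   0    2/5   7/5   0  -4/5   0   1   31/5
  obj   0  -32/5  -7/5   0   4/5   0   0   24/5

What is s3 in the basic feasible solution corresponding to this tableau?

s3 is basic (row 3); its value is the RHS of that row, 3.

3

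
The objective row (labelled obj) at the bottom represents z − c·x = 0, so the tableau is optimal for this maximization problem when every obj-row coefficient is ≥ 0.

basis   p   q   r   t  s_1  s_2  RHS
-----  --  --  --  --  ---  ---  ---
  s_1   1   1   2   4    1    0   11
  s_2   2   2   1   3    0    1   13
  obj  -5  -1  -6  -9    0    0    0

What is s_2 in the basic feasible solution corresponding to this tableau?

s_2 is basic (row 2); its value is the RHS of that row, 13.

13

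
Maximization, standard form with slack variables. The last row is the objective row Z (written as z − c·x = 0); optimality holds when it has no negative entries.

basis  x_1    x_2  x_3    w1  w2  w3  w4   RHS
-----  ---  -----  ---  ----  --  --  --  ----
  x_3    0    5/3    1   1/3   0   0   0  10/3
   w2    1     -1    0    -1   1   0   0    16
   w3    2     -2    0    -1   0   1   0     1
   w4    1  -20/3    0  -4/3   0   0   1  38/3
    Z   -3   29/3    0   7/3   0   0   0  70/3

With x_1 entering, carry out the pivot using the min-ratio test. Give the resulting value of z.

149/6

Ratio test on column x_1 — row 1: entry 0 ≤ 0; row 2: 16/1 = 16; row 3: 1/2 = 1/2; row 4: (38/3)/1 = 38/3. Minimum is 1/2 at row 3 (w3 leaves); pivot element 2.
Pivot on row 3; the Z-row RHS becomes 70/3 − (-3)·(1/2) = 149/6.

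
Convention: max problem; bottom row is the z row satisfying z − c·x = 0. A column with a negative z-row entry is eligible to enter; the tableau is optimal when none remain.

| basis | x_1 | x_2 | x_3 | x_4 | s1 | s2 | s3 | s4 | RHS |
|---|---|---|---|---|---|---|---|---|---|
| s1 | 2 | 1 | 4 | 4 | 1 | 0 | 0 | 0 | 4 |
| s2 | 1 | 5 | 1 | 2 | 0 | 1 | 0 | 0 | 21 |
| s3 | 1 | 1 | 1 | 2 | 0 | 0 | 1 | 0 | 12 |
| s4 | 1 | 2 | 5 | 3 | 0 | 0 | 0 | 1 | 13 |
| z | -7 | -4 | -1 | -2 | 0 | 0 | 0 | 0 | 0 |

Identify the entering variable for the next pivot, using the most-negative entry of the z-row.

x_1

Negative z-row entries: x_1: -7, x_2: -4, x_3: -1, x_4: -2.
The most negative is -7 in column x_1, so x_1 enters.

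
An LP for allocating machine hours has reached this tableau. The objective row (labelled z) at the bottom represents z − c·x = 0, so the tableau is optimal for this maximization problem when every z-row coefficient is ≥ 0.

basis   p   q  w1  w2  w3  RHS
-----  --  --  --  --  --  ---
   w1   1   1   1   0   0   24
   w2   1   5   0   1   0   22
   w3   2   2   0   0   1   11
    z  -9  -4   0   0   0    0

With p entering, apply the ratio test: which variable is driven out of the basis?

w3

Column p entries and ratios — w1: 24/1 = 24; w2: 22/1 = 22; w3: 11/2 = 11/2.
Smallest ratio is 11/2 in the row of w3, so w3 leaves.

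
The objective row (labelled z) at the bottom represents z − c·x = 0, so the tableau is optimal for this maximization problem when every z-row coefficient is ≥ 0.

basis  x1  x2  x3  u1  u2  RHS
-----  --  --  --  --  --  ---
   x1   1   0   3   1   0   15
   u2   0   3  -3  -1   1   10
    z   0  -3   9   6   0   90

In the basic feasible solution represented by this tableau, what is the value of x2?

0

x2 is not in the basis, so in the current basic feasible solution x2 = 0.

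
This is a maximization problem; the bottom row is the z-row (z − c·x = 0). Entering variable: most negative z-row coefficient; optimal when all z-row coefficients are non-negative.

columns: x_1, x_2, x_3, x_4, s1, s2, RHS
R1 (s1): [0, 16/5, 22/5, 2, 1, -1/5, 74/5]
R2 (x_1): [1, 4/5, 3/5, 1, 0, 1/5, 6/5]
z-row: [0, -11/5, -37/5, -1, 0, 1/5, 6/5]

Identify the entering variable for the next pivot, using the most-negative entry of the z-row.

Negative z-row entries: x_2: -11/5, x_3: -37/5, x_4: -1.
The most negative is -37/5 in column x_3, so x_3 enters.

x_3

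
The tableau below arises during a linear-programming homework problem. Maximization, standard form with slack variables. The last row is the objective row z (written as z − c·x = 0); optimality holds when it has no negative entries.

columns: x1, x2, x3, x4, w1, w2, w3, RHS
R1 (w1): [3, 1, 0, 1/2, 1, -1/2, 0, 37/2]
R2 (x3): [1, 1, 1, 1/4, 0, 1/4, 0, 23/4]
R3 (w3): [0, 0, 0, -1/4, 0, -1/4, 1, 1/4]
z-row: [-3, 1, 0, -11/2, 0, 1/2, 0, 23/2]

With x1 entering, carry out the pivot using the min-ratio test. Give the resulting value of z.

115/4

Ratio test on column x1 — row 1: (37/2)/3 = 37/6; row 2: (23/4)/1 = 23/4; row 3: entry 0 ≤ 0. Minimum is 23/4 at row 2 (x3 leaves); pivot element 1.
Pivot on row 2; the z-row RHS becomes 23/2 − (-3)·(23/4) = 115/4.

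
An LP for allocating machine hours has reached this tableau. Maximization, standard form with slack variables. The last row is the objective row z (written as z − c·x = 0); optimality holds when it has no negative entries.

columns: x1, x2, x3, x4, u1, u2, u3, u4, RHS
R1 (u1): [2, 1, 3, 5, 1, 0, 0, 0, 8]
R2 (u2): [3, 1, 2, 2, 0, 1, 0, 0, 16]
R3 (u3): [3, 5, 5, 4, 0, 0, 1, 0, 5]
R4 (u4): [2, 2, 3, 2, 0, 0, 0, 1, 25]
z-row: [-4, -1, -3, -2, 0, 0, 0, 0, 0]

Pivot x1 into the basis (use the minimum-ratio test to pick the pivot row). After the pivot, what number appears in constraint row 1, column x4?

7/3

Ratio test on column x1 — row 1: 8/2 = 4; row 2: 16/3 = 16/3; row 3: 5/3 = 5/3; row 4: 25/2 = 25/2. Minimum is 5/3 at row 3 (u3 leaves); pivot element 3.
Divide row 3 by 3; eliminate column x1 from the other rows.
Row 1 update in column x4: 5 − 2·(4/3) = 7/3.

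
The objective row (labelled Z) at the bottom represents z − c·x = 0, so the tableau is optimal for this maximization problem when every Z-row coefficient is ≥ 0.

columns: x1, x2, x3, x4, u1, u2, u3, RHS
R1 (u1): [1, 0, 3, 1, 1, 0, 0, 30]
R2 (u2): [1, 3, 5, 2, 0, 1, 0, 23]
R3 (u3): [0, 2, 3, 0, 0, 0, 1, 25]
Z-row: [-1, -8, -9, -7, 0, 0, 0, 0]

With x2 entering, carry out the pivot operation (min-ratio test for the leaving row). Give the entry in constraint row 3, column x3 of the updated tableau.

Ratio test on column x2 — row 1: entry 0 ≤ 0; row 2: 23/3 = 23/3; row 3: 25/2 = 25/2. Minimum is 23/3 at row 2 (u2 leaves); pivot element 3.
Divide row 2 by 3; eliminate column x2 from the other rows.
Row 3 update in column x3: 3 − 2·(5/3) = -1/3.

-1/3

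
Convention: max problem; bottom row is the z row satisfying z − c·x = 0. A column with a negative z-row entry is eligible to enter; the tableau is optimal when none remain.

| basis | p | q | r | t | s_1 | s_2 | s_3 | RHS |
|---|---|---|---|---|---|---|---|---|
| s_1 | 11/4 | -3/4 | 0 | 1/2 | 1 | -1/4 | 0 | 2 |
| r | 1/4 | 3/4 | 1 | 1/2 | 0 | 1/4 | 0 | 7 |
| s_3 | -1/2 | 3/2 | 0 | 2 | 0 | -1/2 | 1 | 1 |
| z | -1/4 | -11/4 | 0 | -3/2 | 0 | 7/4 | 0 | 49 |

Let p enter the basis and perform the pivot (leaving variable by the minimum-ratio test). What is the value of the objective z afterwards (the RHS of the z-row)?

541/11

Ratio test on column p — row 1: 2/(11/4) = 8/11; row 2: 7/(1/4) = 28; row 3: entry -1/2 ≤ 0. Minimum is 8/11 at row 1 (s_1 leaves); pivot element 11/4.
Pivot on row 1; the z-row RHS becomes 49 − (-1/4)·(8/11) = 541/11.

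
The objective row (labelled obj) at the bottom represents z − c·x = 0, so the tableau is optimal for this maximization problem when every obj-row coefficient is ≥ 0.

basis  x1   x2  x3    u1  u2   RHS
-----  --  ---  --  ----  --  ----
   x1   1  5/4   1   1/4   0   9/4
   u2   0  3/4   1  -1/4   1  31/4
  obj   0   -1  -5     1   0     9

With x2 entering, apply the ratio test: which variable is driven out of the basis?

Column x2 entries and ratios — x1: (9/4)/(5/4) = 9/5; u2: (31/4)/(3/4) = 31/3.
Smallest ratio is 9/5 in the row of x1, so x1 leaves.

x1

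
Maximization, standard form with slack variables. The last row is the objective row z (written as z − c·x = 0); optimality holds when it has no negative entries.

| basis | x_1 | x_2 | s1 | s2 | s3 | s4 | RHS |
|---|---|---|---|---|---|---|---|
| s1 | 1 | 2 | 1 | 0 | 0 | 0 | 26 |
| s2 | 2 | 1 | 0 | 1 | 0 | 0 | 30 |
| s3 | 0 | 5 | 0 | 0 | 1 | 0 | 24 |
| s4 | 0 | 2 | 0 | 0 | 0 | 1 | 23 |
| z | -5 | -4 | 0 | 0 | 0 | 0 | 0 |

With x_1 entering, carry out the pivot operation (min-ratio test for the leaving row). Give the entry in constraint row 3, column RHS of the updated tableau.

Ratio test on column x_1 — row 1: 26/1 = 26; row 2: 30/2 = 15; row 3: entry 0 ≤ 0; row 4: entry 0 ≤ 0. Minimum is 15 at row 2 (s2 leaves); pivot element 2.
Divide row 2 by 2; eliminate column x_1 from the other rows.
Row 3 update in column RHS: 24 − 0·15 = 24.

24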